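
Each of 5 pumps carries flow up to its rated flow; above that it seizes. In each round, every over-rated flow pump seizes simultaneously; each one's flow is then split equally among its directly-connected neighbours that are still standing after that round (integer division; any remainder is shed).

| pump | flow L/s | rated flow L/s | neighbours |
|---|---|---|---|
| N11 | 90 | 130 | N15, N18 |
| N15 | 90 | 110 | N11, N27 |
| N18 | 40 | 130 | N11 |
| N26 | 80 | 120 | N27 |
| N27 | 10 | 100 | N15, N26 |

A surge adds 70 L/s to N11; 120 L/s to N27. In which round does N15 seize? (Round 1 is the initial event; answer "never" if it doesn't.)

2

Round 1 — N11 at 160 > 130; N27 at 130 > 100. N11, N27 seize.
  N11 sheds 160 L/s to N15, N18: 80 each.
    N15: 90+80 = 170 > 110
    N18: 40+80 = 120 ≤ 130
  N27 sheds 130 L/s to N15, N26: 65 each.
    N15: 170+65 = 235 > 110
    N26: 80+65 = 145 > 120
Round 2 — N15, N26 seize.
  N15 sheds 235 L/s: no online neighbours, lost.
  N26 sheds 145 L/s: no online neighbours, lost.
No further seizures.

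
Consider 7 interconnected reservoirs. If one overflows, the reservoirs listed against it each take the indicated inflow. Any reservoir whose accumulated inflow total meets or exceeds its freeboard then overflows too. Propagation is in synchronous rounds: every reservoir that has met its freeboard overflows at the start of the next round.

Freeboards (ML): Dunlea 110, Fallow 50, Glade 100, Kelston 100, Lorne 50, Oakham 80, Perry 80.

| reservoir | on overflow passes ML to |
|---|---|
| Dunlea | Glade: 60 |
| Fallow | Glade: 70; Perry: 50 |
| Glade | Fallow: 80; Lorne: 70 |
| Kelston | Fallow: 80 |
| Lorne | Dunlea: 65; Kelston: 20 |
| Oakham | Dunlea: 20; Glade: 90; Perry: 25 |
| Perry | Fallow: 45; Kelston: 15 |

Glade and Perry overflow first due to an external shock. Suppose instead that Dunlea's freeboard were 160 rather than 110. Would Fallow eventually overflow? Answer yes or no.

With Dunlea's freeboard at 160:
Round 1 — Glade, Perry overflow (initial).
  Fallow: +80+45 → 125 ≥ 50
  Kelston: +15 → 15 < 100
  Lorne: +70 → 70 ≥ 50
Round 2 — Fallow, Lorne overflow.
  Dunlea: +65 → 65 < 160
  Kelston: +20 → 35 < 100
No further overflows.

yes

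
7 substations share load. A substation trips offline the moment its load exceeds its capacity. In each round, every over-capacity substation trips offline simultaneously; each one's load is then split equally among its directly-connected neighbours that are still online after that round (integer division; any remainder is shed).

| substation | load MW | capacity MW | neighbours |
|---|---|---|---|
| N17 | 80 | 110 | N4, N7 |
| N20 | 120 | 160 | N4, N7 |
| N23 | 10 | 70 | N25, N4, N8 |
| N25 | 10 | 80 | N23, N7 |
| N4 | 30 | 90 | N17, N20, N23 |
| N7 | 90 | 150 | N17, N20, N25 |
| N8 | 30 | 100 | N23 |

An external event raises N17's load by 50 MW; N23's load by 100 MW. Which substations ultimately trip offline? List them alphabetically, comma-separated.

N17, N20, N23, N25, N4, N7

Round 1 — N17 at 130 > 110; N23 at 110 > 70. N17, N23 trip offline.
  N17 sheds 130 MW to N4, N7: 65 each.
    N4: 30+65 = 95 > 90
    N7: 90+65 = 155 > 150
  N23 sheds 110 MW to N25, N4, N8: 36 each (2 lost).
    N25: 10+36 = 46 ≤ 80
    N4: 95+36 = 131 > 90
    N8: 30+36 = 66 ≤ 100
Round 2 — N4, N7 trip offline.
  N4 sheds 131 MW to N20: 131 each.
    N20: 120+131 = 251 > 160
  N7 sheds 155 MW to N20, N25: 77 each (1 lost).
    N20: 251+77 = 328 > 160
    N25: 46+77 = 123 > 80
Round 3 — N20, N25 trip offline.
  N20 sheds 328 MW: no online neighbours, lost.
  N25 sheds 123 MW: no online neighbours, lost.
No further trips.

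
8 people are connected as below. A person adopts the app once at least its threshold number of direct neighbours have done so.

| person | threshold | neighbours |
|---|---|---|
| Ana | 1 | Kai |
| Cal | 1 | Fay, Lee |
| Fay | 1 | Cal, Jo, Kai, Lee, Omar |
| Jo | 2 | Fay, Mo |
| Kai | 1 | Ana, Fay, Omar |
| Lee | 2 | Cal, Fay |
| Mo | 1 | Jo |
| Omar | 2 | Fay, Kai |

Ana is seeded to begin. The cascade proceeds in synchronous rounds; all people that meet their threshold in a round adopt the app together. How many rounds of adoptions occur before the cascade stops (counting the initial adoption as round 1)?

5

Round 1 — Ana adopts the app (initial).
Round 2 — checking thresholds:
  Kai: 1 of 3 neighbours ≥ 1, adopts the app.
Round 3 — checking thresholds:
  Fay: 1 of 5 neighbours ≥ 1, adopts the app.
  Omar: 1 of 2 neighbours < 2, holds.
Round 4 — checking thresholds:
  Cal: 1 of 2 neighbours ≥ 1, adopts the app.
  Jo: 1 of 2 neighbours < 2, holds.
  Lee: 1 of 2 neighbours < 2, holds.
  Omar: 2 of 2 neighbours ≥ 2, adopts the app.
Round 5 — checking thresholds:
  Jo: 1 of 2 neighbours < 2, holds.
  Lee: 2 of 2 neighbours ≥ 2, adopts the app.
Round 6 — no new adoptions; cascade stops.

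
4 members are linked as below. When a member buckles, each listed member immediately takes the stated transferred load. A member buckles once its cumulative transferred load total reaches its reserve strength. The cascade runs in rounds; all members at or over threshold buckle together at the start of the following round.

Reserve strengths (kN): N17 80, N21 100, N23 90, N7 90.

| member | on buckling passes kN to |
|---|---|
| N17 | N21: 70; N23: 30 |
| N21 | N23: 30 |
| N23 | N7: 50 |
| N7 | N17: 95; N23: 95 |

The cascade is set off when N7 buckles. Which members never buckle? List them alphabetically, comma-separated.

Round 1 — N7 buckles (initial).
  N17: +95 → 95 ≥ 80
  N23: +95 → 95 ≥ 90
Round 2 — N17, N23 buckle.
  N21: +70 → 70 < 100
No further bucklings.

N21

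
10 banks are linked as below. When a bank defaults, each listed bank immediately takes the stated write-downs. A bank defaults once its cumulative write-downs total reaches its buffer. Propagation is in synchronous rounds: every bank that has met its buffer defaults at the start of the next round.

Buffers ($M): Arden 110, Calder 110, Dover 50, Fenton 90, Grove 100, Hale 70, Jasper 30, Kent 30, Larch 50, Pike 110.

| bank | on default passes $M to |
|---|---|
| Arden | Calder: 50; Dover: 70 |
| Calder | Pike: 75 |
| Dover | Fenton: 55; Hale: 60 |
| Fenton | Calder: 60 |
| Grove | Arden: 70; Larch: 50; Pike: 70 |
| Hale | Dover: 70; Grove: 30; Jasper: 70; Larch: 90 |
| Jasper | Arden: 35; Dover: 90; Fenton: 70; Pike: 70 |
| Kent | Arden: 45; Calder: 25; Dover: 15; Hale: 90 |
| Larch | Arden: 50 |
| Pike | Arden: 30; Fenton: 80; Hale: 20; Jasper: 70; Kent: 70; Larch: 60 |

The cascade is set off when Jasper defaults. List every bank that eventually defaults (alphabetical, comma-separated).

Round 1 — Jasper defaults (initial).
  Arden: +35 → 35 < 110
  Dover: +90 → 90 ≥ 50
  Fenton: +70 → 70 < 90
  Pike: +70 → 70 < 110
Round 2 — Dover defaults.
  Fenton: +55 → 125 ≥ 90
  Hale: +60 → 60 < 70
Round 3 — Fenton defaults.
  Calder: +60 → 60 < 110
No further defaults.

Dover, Fenton, Jasper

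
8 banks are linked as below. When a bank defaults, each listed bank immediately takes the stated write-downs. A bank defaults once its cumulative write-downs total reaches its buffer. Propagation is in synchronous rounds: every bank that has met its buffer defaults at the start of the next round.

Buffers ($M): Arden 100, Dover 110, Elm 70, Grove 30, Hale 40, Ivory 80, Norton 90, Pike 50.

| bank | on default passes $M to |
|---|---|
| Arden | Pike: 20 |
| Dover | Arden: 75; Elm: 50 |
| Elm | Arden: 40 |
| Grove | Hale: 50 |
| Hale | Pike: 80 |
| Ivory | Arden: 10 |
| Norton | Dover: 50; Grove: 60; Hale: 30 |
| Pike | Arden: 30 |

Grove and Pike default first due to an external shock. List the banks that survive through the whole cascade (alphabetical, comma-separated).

Round 1 — Grove, Pike default (initial).
  Arden: +30 → 30 < 100
  Hale: +50 → 50 ≥ 40
Round 2 — Hale defaults.
No further defaults.

Arden, Dover, Elm, Ivory, Norton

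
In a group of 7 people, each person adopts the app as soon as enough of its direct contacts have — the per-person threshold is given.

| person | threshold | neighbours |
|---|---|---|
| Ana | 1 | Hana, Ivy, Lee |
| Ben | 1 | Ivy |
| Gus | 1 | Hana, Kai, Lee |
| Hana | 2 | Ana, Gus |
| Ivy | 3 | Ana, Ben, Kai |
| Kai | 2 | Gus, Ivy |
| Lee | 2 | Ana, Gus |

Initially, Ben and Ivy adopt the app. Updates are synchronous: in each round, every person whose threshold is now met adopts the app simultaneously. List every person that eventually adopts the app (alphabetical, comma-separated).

Ana, Ben, Ivy

Round 1 — Ben, Ivy adopt the app (initial).
Round 2 — checking thresholds:
  Ana: 1 of 3 neighbours ≥ 1, adopts the app.
  Kai: 1 of 2 neighbours < 2, holds.
Round 3 — no new adoptions; cascade stops.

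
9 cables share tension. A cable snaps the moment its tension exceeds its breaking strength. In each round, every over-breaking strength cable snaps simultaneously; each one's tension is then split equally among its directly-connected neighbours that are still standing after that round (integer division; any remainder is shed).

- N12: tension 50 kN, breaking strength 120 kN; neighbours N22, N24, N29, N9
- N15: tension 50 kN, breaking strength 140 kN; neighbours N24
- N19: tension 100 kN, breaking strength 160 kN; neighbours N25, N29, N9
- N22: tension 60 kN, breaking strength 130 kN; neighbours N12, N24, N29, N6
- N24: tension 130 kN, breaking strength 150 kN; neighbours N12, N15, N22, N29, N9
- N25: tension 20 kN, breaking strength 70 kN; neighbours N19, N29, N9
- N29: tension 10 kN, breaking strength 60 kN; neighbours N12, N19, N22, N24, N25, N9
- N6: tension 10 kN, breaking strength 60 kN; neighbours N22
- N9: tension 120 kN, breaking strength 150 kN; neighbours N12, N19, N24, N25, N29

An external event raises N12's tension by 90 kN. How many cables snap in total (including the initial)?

Round 1 — N12 at 140 > 120. N12 snaps.
  N12 sheds 140 kN to N22, N24, N29, N9: 35 each.
    N22: 60+35 = 95 ≤ 130
    N24: 130+35 = 165 > 150
    N29: 10+35 = 45 ≤ 60
    N9: 120+35 = 155 > 150
Round 2 — N24, N9 snap.
  N24 sheds 165 kN to N15, N22, N29: 55 each.
    N15: 50+55 = 105 ≤ 140
    N22: 95+55 = 150 > 130
    N29: 45+55 = 100 > 60
  N9 sheds 155 kN to N19, N25, N29: 51 each (2 lost).
    N19: 100+51 = 151 ≤ 160
    N25: 20+51 = 71 > 70
    N29: 100+51 = 151 > 60
Round 3 — N22, N25, N29 snap.
  N22 sheds 150 kN to N6: 150 each.
    N6: 10+150 = 160 > 60
  N25 sheds 71 kN to N19: 71 each.
    N19: 151+71 = 222 > 160
  N29 sheds 151 kN to N19: 151 each.
    N19: 222+151 = 373 > 160
Round 4 — N19, N6 snap.
  N19 sheds 373 kN: no online neighbours, lost.
  N6 sheds 160 kN: no online neighbours, lost.
No further breaks.

8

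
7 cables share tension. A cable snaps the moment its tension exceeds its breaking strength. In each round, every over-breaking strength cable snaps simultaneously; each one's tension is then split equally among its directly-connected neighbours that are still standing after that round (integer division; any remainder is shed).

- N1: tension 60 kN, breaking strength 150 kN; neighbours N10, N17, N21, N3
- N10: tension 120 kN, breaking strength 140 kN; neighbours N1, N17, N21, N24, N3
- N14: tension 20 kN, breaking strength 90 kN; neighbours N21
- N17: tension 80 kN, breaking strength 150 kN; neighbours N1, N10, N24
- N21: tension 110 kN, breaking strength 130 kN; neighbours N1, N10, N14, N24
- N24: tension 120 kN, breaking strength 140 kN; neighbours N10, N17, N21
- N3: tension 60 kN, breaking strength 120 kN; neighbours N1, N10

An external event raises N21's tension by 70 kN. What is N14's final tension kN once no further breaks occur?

Round 1 — N21 at 180 > 130. N21 snaps.
  N21 sheds 180 kN to N1, N10, N14, N24: 45 each.
    N1: 60+45 = 105 ≤ 150
    N10: 120+45 = 165 > 140
    N14: 20+45 = 65 ≤ 90
    N24: 120+45 = 165 > 140
Round 2 — N10, N24 snap.
  N10 sheds 165 kN to N1, N17, N3: 55 each.
    N1: 105+55 = 160 > 150
    N17: 80+55 = 135 ≤ 150
    N3: 60+55 = 115 ≤ 120
  N24 sheds 165 kN to N17: 165 each.
    N17: 135+165 = 300 > 150
Round 3 — N1, N17 snap.
  N1 sheds 160 kN to N3: 160 each.
    N3: 115+160 = 275 > 120
  N17 sheds 300 kN: no online neighbours, lost.
Round 4 — N3 snaps.
  N3 sheds 275 kN: no online neighbours, lost.
No further breaks.

65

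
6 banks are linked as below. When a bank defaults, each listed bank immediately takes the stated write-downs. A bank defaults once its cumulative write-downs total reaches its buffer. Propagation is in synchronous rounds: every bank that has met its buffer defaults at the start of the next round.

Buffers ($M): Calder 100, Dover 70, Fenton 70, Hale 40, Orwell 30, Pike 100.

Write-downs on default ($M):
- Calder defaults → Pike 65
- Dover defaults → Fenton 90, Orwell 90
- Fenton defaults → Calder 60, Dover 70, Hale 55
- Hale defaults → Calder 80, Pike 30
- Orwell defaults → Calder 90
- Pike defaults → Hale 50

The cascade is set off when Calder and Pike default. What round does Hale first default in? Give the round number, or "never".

2

Round 1 — Calder, Pike default (initial).
  Hale: +50 → 50 ≥ 40
Round 2 — Hale defaults.
No further defaults.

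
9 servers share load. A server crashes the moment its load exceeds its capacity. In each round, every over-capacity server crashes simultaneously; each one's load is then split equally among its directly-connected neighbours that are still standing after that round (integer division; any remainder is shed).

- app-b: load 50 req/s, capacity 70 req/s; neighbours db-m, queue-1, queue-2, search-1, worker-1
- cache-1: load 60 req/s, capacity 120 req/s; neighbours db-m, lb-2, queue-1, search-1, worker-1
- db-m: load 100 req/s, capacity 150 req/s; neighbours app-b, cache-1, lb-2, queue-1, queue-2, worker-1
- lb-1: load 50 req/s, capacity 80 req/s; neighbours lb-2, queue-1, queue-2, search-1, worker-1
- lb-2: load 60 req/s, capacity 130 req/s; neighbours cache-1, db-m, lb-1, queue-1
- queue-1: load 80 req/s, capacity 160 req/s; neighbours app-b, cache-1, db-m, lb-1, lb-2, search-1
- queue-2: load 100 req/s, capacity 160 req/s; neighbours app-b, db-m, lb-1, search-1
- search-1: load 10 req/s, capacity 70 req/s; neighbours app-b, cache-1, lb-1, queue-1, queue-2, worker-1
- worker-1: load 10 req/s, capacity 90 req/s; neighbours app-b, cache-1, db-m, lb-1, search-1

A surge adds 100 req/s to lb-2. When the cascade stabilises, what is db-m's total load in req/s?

140

Round 1 — lb-2 at 160 > 130. lb-2 crashes.
  lb-2 sheds 160 req/s to cache-1, db-m, lb-1, queue-1: 40 each.
    cache-1: 60+40 = 100 ≤ 120
    db-m: 100+40 = 140 ≤ 150
    lb-1: 50+40 = 90 > 80
    queue-1: 80+40 = 120 ≤ 160
Round 2 — lb-1 crashes.
  lb-1 sheds 90 req/s to queue-1, queue-2, search-1, worker-1: 22 each (2 lost).
    queue-1: 120+22 = 142 ≤ 160
    queue-2: 100+22 = 122 ≤ 160
    search-1: 10+22 = 32 ≤ 70
    worker-1: 10+22 = 32 ≤ 90
No further crashes.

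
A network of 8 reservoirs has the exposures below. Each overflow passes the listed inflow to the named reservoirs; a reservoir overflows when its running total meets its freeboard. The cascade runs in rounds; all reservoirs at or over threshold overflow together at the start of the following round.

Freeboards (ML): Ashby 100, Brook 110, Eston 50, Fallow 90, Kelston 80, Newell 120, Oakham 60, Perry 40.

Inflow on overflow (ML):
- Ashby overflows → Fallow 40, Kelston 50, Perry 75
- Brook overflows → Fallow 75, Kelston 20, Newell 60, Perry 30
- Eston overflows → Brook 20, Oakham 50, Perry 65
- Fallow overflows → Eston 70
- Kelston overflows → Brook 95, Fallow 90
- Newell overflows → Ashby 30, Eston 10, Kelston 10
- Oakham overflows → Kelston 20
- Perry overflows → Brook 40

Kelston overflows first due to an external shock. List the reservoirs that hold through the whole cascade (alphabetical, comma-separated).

Round 1 — Kelston overflows (initial).
  Brook: +95 → 95 < 110
  Fallow: +90 → 90 ≥ 90
Round 2 — Fallow overflows.
  Eston: +70 → 70 ≥ 50
Round 3 — Eston overflows.
  Brook: +20 → 115 ≥ 110
  Oakham: +50 → 50 < 60
  Perry: +65 → 65 ≥ 40
Round 4 — Brook, Perry overflow.
  Newell: +60 → 60 < 120
No further overflows.

Ashby, Newell, Oakham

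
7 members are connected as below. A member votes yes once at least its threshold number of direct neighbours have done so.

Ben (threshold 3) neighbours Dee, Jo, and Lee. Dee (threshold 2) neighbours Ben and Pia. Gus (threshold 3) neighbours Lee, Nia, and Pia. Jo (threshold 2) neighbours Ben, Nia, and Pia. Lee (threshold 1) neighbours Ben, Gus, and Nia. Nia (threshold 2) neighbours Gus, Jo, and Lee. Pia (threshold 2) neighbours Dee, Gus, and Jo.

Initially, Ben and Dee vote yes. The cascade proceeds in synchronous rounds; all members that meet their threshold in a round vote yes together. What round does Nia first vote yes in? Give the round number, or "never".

never

Round 1 — Ben, Dee vote yes (initial).
Round 2 — checking thresholds:
  Jo: 1 of 3 neighbours < 2, holds.
  Lee: 1 of 3 neighbours ≥ 1, votes yes.
  Pia: 1 of 3 neighbours < 2, holds.
Round 3 — no new yes votes; cascade stops.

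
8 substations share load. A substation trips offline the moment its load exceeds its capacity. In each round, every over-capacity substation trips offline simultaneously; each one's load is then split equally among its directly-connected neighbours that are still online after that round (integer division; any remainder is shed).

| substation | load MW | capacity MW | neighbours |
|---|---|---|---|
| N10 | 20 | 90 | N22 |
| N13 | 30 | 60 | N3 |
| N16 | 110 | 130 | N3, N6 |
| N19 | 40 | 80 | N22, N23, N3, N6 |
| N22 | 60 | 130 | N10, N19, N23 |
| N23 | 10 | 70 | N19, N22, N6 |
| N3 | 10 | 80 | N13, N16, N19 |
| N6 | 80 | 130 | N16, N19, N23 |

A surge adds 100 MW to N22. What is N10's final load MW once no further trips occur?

Round 1 — N22 at 160 > 130. N22 trips offline.
  N22 sheds 160 MW to N10, N19, N23: 53 each (1 lost).
    N10: 20+53 = 73 ≤ 90
    N19: 40+53 = 93 > 80
    N23: 10+53 = 63 ≤ 70
Round 2 — N19 trips offline.
  N19 sheds 93 MW to N23, N3, N6: 31 each.
    N23: 63+31 = 94 > 70
    N3: 10+31 = 41 ≤ 80
    N6: 80+31 = 111 ≤ 130
Round 3 — N23 trips offline.
  N23 sheds 94 MW to N6: 94 each.
    N6: 111+94 = 205 > 130
Round 4 — N6 trips offline.
  N6 sheds 205 MW to N16: 205 each.
    N16: 110+205 = 315 > 130
Round 5 — N16 trips offline.
  N16 sheds 315 MW to N3: 315 each.
    N3: 41+315 = 356 > 80
Round 6 — N3 trips offline.
  N3 sheds 356 MW to N13: 356 each.
    N13: 30+356 = 386 > 60
Round 7 — N13 trips offline.
  N13 sheds 386 MW: no online neighbours, lost.
No further trips.

73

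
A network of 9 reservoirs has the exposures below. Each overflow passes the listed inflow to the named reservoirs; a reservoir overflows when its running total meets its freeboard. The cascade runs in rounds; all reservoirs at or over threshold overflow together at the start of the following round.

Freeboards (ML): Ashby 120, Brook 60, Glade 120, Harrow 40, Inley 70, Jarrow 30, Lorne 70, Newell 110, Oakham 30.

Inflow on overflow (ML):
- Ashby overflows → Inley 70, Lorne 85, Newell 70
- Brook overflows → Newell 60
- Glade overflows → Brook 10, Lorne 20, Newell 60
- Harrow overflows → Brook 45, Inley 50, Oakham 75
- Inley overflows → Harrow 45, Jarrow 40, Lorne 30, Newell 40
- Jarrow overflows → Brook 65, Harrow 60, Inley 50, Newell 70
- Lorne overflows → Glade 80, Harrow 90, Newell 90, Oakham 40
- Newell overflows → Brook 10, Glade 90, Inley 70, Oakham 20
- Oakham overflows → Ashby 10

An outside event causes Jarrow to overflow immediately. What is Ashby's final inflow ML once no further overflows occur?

Round 1 — Jarrow overflows (initial).
  Brook: +65 → 65 ≥ 60
  Harrow: +60 → 60 ≥ 40
  Inley: +50 → 50 < 70
  Newell: +70 → 70 < 110
Round 2 — Brook, Harrow overflow.
  Inley: +50 → 100 ≥ 70
  Newell: +60 → 130 ≥ 110
  Oakham: +75 → 75 ≥ 30
Round 3 — Inley, Newell, Oakham overflow.
  Ashby: +10 → 10 < 120
  Glade: +90 → 90 < 120
  Lorne: +30 → 30 < 70
No further overflows.

10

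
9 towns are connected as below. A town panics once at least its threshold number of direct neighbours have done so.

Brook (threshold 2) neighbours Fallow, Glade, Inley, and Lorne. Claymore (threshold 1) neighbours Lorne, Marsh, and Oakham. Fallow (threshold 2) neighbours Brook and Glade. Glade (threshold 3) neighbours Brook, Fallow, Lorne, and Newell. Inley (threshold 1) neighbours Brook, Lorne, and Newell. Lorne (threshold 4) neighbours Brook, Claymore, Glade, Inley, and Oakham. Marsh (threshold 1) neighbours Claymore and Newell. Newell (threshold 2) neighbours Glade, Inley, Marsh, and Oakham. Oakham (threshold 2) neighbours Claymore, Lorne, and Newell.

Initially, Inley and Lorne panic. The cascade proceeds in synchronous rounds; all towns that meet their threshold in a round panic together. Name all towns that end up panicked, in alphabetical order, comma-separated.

Brook, Claymore, Fallow, Glade, Inley, Lorne, Marsh, Newell, Oakham

Round 1 — Inley, Lorne panic (initial).
Round 2 — checking thresholds:
  Brook: 2 of 4 neighbours ≥ 2, panics.
  Claymore: 1 of 3 neighbours ≥ 1, panics.
  Glade: 1 of 4 neighbours < 3, not yet.
  Newell: 1 of 4 neighbours < 2, not yet.
  Oakham: 1 of 3 neighbours < 2, not yet.
Round 3 — checking thresholds:
  Fallow: 1 of 2 neighbours < 2, not yet.
  Glade: 2 of 4 neighbours < 3, not yet.
  Marsh: 1 of 2 neighbours ≥ 1, panics.
  Newell: 1 of 4 neighbours < 2, not yet.
  Oakham: 2 of 3 neighbours ≥ 2, panics.
Round 4 — checking thresholds:
  Fallow: 1 of 2 neighbours < 2, not yet.
  Glade: 2 of 4 neighbours < 3, not yet.
  Newell: 3 of 4 neighbours ≥ 2, panics.
Round 5 — checking thresholds:
  Fallow: 1 of 2 neighbours < 2, not yet.
  Glade: 3 of 4 neighbours ≥ 3, panics.
Round 6 — checking thresholds:
  Fallow: 2 of 2 neighbours ≥ 2, panics.
Round 7 — no new panics; cascade stops.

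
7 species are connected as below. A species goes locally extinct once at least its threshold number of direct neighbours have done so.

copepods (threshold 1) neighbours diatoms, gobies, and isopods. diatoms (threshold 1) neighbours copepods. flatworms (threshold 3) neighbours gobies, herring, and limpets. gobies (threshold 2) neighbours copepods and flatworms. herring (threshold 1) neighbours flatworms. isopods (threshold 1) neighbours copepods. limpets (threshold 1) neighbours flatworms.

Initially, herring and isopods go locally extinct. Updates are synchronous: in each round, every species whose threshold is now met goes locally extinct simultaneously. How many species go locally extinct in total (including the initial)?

4

Round 1 — herring, isopods go locally extinct (initial).
Round 2 — checking thresholds:
  copepods: 1 of 3 neighbours ≥ 1, goes locally extinct.
  flatworms: 1 of 3 neighbours < 3, holds.
Round 3 — checking thresholds:
  diatoms: 1 of 1 neighbours ≥ 1, goes locally extinct.
  flatworms: 1 of 3 neighbours < 3, holds.
  gobies: 1 of 2 neighbours < 2, holds.
Round 4 — no new extinctions; cascade stops.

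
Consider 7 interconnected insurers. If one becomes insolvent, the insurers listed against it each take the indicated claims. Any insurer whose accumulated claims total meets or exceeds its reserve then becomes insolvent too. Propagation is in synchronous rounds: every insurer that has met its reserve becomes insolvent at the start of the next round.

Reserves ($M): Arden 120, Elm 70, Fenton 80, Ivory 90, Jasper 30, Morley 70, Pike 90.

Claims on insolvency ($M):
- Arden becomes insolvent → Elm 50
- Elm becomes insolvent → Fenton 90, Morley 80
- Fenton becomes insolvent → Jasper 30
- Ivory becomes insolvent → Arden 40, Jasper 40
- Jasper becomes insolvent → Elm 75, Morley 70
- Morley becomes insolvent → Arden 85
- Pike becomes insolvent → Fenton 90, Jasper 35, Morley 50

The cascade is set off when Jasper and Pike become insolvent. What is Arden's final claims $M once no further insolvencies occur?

Round 1 — Jasper, Pike become insolvent (initial).
  Elm: +75 → 75 ≥ 70
  Fenton: +90 → 90 ≥ 80
  Morley: +70+50 → 120 ≥ 70
Round 2 — Elm, Fenton, Morley become insolvent.
  Arden: +85 → 85 < 120
No further insolvencies.

85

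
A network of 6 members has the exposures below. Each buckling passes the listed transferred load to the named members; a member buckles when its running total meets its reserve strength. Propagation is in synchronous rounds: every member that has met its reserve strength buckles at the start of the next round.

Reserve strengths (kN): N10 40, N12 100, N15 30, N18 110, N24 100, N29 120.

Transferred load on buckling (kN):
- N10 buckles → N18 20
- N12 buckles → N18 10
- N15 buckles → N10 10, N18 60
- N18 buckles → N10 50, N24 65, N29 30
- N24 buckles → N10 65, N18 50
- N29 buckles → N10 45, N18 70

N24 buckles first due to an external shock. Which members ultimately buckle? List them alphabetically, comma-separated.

N10, N24

Round 1 — N24 buckles (initial).
  N10: +65 → 65 ≥ 40
  N18: +50 → 50 < 110
Round 2 — N10 buckles.
  N18: +20 → 70 < 110
No further bucklings.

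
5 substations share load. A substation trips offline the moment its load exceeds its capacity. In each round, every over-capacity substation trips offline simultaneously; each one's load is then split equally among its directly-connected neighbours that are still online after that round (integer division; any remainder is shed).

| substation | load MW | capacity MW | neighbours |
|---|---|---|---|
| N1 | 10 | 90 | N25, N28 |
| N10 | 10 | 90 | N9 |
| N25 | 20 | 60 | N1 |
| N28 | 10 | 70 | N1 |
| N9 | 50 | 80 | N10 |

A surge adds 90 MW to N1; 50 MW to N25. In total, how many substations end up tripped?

3

Round 1 — N1 at 100 > 90; N25 at 70 > 60. N1, N25 trip offline.
  N1 sheds 100 MW to N28: 100 each.
    N28: 10+100 = 110 > 70
  N25 sheds 70 MW: no online neighbours, lost.
Round 2 — N28 trips offline.
  N28 sheds 110 MW: no online neighbours, lost.
No further trips.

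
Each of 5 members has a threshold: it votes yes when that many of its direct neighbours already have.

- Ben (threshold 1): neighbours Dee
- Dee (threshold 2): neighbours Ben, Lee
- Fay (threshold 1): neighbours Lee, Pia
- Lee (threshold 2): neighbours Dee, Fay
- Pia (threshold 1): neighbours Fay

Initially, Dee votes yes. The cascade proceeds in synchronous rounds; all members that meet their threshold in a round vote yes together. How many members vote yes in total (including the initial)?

Round 1 — Dee votes yes (initial).
Round 2 — checking thresholds:
  Ben: 1 of 1 neighbours ≥ 1, votes yes.
  Lee: 1 of 2 neighbours < 2, holds.
Round 3 — no new yes votes; cascade stops.

2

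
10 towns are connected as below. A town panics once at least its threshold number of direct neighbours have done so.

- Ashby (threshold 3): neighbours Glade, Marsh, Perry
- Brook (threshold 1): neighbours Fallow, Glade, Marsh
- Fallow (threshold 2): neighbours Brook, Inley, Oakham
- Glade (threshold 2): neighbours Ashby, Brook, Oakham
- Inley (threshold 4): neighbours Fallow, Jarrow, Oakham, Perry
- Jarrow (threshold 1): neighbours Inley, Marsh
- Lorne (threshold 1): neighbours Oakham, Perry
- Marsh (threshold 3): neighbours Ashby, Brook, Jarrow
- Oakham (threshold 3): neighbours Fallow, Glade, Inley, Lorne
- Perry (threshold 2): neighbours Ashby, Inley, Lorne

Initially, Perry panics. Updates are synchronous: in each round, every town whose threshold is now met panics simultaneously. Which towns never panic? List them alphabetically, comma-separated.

Round 1 — Perry panics (initial).
Round 2 — checking thresholds:
  Ashby: 1 of 3 neighbours < 3, below threshold.
  Inley: 1 of 4 neighbours < 4, below threshold.
  Lorne: 1 of 2 neighbours ≥ 1, panics.
Round 3 — no new panics; cascade stops.

Ashby, Brook, Fallow, Glade, Inley, Jarrow, Marsh, Oakham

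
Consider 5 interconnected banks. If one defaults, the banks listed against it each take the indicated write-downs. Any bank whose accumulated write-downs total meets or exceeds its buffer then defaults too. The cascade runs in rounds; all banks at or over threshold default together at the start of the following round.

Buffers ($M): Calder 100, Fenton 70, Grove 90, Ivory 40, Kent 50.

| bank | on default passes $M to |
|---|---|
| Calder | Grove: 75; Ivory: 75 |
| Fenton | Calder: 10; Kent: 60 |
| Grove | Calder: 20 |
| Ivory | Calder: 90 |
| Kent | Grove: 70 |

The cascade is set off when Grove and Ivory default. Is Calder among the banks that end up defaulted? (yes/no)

yes

Round 1 — Grove, Ivory default (initial).
  Calder: +20+90 → 110 ≥ 100
Round 2 — Calder defaults.
No further defaults.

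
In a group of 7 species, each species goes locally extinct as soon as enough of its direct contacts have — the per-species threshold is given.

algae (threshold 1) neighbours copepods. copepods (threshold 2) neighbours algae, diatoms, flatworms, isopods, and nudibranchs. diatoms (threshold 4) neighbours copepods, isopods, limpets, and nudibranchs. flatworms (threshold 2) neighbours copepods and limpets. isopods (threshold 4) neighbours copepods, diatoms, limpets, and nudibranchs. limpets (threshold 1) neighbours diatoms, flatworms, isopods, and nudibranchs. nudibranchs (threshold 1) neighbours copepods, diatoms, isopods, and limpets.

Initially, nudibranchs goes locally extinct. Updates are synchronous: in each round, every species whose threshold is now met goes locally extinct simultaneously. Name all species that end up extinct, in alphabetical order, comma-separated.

limpets, nudibranchs

Round 1 — nudibranchs goes locally extinct (initial).
Round 2 — checking thresholds:
  copepods: 1 of 5 neighbours < 2, below threshold.
  diatoms: 1 of 4 neighbours < 4, below threshold.
  isopods: 1 of 4 neighbours < 4, below threshold.
  limpets: 1 of 4 neighbours ≥ 1, goes locally extinct.
Round 3 — no new extinctions; cascade stops.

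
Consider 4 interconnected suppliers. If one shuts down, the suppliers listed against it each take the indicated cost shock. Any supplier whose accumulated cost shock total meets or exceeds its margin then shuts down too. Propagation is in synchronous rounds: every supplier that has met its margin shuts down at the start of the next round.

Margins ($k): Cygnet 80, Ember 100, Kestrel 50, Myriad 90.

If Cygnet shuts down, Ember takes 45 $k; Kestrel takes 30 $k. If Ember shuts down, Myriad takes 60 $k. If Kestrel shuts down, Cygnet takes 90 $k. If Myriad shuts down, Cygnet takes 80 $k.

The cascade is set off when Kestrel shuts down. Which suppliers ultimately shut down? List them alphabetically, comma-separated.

Cygnet, Kestrel

Round 1 — Kestrel shuts down (initial).
  Cygnet: +90 → 90 ≥ 80
Round 2 — Cygnet shuts down.
  Ember: +45 → 45 < 100
No further shutdowns.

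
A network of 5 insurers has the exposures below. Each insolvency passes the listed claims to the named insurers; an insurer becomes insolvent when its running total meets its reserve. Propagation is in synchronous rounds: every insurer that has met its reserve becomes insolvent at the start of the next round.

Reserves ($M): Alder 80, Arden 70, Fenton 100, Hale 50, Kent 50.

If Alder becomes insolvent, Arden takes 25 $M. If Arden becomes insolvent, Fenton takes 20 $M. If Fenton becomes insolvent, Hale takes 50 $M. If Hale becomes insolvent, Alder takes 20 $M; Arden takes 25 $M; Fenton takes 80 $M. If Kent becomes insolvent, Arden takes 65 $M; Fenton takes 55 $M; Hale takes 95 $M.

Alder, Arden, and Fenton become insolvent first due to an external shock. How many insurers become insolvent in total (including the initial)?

4

Round 1 — Alder, Arden, Fenton become insolvent (initial).
  Hale: +50 → 50 ≥ 50
Round 2 — Hale becomes insolvent.
No further insolvencies.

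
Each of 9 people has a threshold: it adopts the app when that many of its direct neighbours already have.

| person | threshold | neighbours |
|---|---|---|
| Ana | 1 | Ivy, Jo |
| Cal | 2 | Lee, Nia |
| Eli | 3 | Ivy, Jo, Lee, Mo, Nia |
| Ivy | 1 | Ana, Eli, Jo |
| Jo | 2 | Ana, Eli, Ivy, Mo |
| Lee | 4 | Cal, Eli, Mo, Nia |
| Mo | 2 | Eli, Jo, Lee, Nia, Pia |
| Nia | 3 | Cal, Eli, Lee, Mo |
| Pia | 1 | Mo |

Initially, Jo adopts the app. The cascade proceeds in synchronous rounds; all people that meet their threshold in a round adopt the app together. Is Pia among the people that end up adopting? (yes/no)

Round 1 — Jo adopts the app (initial).
Round 2 — checking thresholds:
  Ana: 1 of 2 neighbours ≥ 1, adopts the app.
  Eli: 1 of 5 neighbours < 3, not yet.
  Ivy: 1 of 3 neighbours ≥ 1, adopts the app.
  Mo: 1 of 5 neighbours < 2, not yet.
Round 3 — no new adoptions; cascade stops.

no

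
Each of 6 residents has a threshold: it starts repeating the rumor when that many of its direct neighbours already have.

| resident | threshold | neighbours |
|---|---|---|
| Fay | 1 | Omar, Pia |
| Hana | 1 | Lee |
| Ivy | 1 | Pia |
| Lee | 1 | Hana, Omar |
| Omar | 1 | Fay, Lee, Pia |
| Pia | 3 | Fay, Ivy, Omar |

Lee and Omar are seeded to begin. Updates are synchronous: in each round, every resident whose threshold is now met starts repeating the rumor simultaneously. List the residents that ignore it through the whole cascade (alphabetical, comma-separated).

Ivy, Pia

Round 1 — Lee, Omar start repeating the rumor (initial).
Round 2 — checking thresholds:
  Fay: 1 of 2 neighbours ≥ 1, starts repeating the rumor.
  Hana: 1 of 1 neighbours ≥ 1, starts repeating the rumor.
  Pia: 1 of 3 neighbours < 3, not yet.
Round 3 — no new spreads; cascade stops.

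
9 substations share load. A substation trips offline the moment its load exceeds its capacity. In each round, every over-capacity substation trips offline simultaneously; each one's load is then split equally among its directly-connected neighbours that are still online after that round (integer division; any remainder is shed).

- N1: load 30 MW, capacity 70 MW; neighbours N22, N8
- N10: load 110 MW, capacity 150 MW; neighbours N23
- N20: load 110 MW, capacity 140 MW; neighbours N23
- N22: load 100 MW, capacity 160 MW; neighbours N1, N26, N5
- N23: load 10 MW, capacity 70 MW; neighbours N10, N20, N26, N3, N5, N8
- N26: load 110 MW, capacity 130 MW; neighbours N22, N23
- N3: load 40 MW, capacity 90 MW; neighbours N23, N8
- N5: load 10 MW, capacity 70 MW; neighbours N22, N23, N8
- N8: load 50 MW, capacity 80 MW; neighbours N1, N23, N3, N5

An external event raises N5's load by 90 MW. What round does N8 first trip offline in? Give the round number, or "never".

2

Round 1 — N5 at 100 > 70. N5 trips offline.
  N5 sheds 100 MW to N22, N23, N8: 33 each (1 lost).
    N22: 100+33 = 133 ≤ 160
    N23: 10+33 = 43 ≤ 70
    N8: 50+33 = 83 > 80
Round 2 — N8 trips offline.
  N8 sheds 83 MW to N1, N23, N3: 27 each (2 lost).
    N1: 30+27 = 57 ≤ 70
    N23: 43+27 = 70 ≤ 70
    N3: 40+27 = 67 ≤ 90
No further trips.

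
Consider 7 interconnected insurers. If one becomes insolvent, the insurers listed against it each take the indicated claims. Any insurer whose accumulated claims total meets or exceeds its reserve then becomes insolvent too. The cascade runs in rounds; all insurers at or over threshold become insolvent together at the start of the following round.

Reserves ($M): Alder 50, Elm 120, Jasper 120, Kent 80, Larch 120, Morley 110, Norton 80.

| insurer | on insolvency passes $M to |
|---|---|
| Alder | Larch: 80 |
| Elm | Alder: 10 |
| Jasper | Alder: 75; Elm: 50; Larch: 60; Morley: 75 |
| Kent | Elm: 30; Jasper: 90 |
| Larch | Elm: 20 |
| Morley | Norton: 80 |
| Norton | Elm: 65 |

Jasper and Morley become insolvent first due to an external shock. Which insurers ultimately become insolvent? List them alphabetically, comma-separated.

Alder, Elm, Jasper, Larch, Morley, Norton

Round 1 — Jasper, Morley become insolvent (initial).
  Alder: +75 → 75 ≥ 50
  Elm: +50 → 50 < 120
  Larch: +60 → 60 < 120
  Norton: +80 → 80 ≥ 80
Round 2 — Alder, Norton become insolvent.
  Elm: +65 → 115 < 120
  Larch: +80 → 140 ≥ 120
Round 3 — Larch becomes insolvent.
  Elm: +20 → 135 ≥ 120
Round 4 — Elm becomes insolvent.
No further insolvencies.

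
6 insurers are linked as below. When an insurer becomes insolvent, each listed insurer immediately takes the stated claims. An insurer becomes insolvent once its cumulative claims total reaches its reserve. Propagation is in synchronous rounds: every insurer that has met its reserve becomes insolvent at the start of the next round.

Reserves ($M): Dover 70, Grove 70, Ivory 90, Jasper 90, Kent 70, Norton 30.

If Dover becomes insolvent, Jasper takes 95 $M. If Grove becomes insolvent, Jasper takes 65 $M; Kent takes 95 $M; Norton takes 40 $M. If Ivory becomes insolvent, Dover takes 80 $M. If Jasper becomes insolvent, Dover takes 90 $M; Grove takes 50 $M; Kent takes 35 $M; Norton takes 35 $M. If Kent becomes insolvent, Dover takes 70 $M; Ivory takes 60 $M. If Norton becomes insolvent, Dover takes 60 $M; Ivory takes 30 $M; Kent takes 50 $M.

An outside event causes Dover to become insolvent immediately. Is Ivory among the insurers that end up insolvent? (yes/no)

yes

Round 1 — Dover becomes insolvent (initial).
  Jasper: +95 → 95 ≥ 90
Round 2 — Jasper becomes insolvent.
  Grove: +50 → 50 < 70
  Kent: +35 → 35 < 70
  Norton: +35 → 35 ≥ 30
Round 3 — Norton becomes insolvent.
  Ivory: +30 → 30 < 90
  Kent: +50 → 85 ≥ 70
Round 4 — Kent becomes insolvent.
  Ivory: +60 → 90 ≥ 90
Round 5 — Ivory becomes insolvent.
No further insolvencies.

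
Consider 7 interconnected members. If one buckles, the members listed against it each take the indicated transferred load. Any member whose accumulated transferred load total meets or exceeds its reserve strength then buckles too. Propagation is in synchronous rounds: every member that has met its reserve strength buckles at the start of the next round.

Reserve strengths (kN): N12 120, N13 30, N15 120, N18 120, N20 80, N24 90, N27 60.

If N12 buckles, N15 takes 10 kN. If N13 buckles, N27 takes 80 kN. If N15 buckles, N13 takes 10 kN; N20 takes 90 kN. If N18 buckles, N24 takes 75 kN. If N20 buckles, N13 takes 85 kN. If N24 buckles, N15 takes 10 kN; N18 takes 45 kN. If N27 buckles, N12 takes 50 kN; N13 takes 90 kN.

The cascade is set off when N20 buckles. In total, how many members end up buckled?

Round 1 — N20 buckles (initial).
  N13: +85 → 85 ≥ 30
Round 2 — N13 buckles.
  N27: +80 → 80 ≥ 60
Round 3 — N27 buckles.
  N12: +50 → 50 < 120
No further bucklings.

3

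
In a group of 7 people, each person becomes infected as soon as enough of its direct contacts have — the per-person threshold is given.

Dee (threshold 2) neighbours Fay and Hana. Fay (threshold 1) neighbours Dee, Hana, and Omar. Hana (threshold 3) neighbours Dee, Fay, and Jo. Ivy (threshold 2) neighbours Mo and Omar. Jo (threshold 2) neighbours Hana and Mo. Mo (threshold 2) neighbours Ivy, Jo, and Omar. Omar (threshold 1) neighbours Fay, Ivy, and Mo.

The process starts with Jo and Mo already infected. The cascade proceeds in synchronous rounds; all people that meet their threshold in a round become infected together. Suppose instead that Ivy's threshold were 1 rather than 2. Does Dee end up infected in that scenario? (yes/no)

no

With Ivy's threshold at 1:
Round 1 — Jo, Mo become infected (initial).
Round 2 — checking thresholds:
  Hana: 1 of 3 neighbours < 3, holds.
  Ivy: 1 of 2 neighbours ≥ 1, becomes infected.
  Omar: 1 of 3 neighbours ≥ 1, becomes infected.
Round 3 — checking thresholds:
  Fay: 1 of 3 neighbours ≥ 1, becomes infected.
  Hana: 1 of 3 neighbours < 3, holds.
Round 4 — no new infections; cascade stops.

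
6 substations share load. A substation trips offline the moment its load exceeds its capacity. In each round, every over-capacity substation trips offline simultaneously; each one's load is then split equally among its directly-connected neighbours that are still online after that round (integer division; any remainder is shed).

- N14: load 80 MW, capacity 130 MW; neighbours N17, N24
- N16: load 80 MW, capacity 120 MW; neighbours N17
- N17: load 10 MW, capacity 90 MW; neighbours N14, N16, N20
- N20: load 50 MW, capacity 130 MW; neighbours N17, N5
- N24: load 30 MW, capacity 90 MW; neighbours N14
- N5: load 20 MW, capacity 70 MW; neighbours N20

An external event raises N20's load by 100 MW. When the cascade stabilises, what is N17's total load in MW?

85

Round 1 — N20 at 150 > 130. N20 trips offline.
  N20 sheds 150 MW to N17, N5: 75 each.
    N17: 10+75 = 85 ≤ 90
    N5: 20+75 = 95 > 70
Round 2 — N5 trips offline.
  N5 sheds 95 MW: no online neighbours, lost.
No further trips.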